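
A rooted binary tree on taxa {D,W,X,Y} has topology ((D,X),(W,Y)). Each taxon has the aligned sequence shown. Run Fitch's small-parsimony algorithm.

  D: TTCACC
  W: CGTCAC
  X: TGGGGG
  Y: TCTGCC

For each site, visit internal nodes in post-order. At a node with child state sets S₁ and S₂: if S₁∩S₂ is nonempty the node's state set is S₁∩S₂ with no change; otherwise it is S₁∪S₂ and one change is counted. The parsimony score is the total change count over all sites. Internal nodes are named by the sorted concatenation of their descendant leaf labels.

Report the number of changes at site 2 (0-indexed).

DX@0: {T} ∩ {T} = {T} (intersection, +0)
WY@0: {C} ∪ {T} = {C,T} (union, +1)
DWXY@0: {T} ∩ {C,T} = {T} (intersection, +0)
DX@1: {T} ∪ {G} = {G,T} (union, +1)
WY@1: {G} ∪ {C} = {C,G} (union, +1)
DWXY@1: {G,T} ∩ {C,G} = {G} (intersection, +0)
DX@2: {C} ∪ {G} = {C,G} (union, +1)
WY@2: {T} ∩ {T} = {T} (intersection, +0)
DWXY@2: {C,G} ∪ {T} = {C,G,T} (union, +1)
DX@3: {A} ∪ {G} = {A,G} (union, +1)
WY@3: {C} ∪ {G} = {C,G} (union, +1)
DWXY@3: {A,G} ∩ {C,G} = {G} (intersection, +0)
DX@4: {C} ∪ {G} = {C,G} (union, +1)
WY@4: {A} ∪ {C} = {A,C} (union, +1)
DWXY@4: {C,G} ∩ {A,C} = {C} (intersection, +0)
DX@5: {C} ∪ {G} = {C,G} (union, +1)
WY@5: {C} ∩ {C} = {C} (intersection, +0)
DWXY@5: {C,G} ∩ {C} = {C} (intersection, +0)
per-site changes: [1, 2, 2, 2, 2, 1]; total = 10

2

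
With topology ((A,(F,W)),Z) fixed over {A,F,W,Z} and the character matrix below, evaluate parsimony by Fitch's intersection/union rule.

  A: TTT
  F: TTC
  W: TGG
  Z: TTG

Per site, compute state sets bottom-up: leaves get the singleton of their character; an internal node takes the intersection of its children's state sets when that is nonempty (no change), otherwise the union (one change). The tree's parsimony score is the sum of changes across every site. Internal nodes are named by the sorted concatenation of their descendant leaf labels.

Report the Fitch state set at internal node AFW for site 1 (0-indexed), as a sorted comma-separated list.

site 0, node FW: F={T} ∩ W={T} → {T} (+0)
site 0, node AFW: A={T} ∩ FW={T} → {T} (+0)
site 0, node AFWZ: AFW={T} ∩ Z={T} → {T} (+0)
site 1, node FW: F={T} ∪ W={G} → {G,T} (+1)
site 1, node AFW: A={T} ∩ FW={G,T} → {T} (+0)
site 1, node AFWZ: AFW={T} ∩ Z={T} → {T} (+0)
site 2, node FW: F={C} ∪ W={G} → {C,G} (+1)
site 2, node AFW: A={T} ∪ FW={C,G} → {C,G,T} (+1)
site 2, node AFWZ: AFW={C,G,T} ∩ Z={G} → {G} (+0)
per-site changes: [0, 1, 2]; total = 3

T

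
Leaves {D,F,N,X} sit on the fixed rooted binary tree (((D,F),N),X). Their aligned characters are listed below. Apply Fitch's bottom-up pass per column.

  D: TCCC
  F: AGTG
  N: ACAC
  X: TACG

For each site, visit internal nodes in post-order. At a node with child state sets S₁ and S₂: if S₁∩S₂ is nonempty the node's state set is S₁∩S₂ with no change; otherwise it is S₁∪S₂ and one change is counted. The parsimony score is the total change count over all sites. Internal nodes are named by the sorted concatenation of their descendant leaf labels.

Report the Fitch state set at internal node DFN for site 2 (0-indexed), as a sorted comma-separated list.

DF@0: {T} ∪ {A} = {A,T} (union, +1)
DFN@0: {A,T} ∩ {A} = {A} (intersection, +0)
DFNX@0: {A} ∪ {T} = {A,T} (union, +1)
DF@1: {C} ∪ {G} = {C,G} (union, +1)
DFN@1: {C,G} ∩ {C} = {C} (intersection, +0)
DFNX@1: {C} ∪ {A} = {A,C} (union, +1)
DF@2: {C} ∪ {T} = {C,T} (union, +1)
DFN@2: {C,T} ∪ {A} = {A,C,T} (union, +1)
DFNX@2: {A,C,T} ∩ {C} = {C} (intersection, +0)
DF@3: {C} ∪ {G} = {C,G} (union, +1)
DFN@3: {C,G} ∩ {C} = {C} (intersection, +0)
DFNX@3: {C} ∪ {G} = {C,G} (union, +1)
per-site changes: [2, 2, 2, 2]; total = 8

A,C,T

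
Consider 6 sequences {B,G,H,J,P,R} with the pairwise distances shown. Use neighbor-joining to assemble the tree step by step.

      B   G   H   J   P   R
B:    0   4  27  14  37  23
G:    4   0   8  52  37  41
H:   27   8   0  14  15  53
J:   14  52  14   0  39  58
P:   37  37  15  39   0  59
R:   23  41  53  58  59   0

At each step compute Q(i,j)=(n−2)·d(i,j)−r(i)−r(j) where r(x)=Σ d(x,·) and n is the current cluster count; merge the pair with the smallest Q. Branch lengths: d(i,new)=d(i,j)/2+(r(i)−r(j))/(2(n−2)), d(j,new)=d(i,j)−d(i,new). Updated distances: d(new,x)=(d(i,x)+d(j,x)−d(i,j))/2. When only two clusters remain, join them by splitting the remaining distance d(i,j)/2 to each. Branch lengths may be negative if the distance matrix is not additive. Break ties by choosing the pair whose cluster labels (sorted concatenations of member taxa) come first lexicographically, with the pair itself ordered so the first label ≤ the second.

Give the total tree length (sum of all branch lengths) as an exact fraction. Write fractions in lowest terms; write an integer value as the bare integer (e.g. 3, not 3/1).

163/2

step 1: merge (B,R) at d=23, Q=-247; branch lengths B→-37/8, R→221/8; new cluster BR
  updated: d(BR,G)=11, d(BR,H)=57/2, d(BR,J)=49/2, d(BR,P)=73/2
step 2: merge (BR,G) at d=11, Q=-351/2; branch lengths BR→17/4, G→27/4; new cluster BGR
  updated: d(BGR,H)=51/4, d(BGR,J)=131/4, d(BGR,P)=125/4
step 3: merge (BGR,P) at d=125/4, Q=-199/2; branch lengths BGR→27/2, P→71/4; new cluster BGPR
  updated: d(BGPR,H)=-7/4, d(BGPR,J)=81/4
step 4: merge (BGPR,H) at d=-7/4, Q=-65/2; branch lengths BGPR→9/4, H→-4; new cluster BGHPR
  updated: d(BGHPR,J)=18
step 5: merge (BGHPR,J) at d=18; branch lengths BGHPR→9, J→9; new cluster BGHJPR
final tree: (((((B:-37/8,R:221/8):17/4,G:27/4):27/2,P:71/4):9/4,H:-4):9,J:9)
total length: 163/2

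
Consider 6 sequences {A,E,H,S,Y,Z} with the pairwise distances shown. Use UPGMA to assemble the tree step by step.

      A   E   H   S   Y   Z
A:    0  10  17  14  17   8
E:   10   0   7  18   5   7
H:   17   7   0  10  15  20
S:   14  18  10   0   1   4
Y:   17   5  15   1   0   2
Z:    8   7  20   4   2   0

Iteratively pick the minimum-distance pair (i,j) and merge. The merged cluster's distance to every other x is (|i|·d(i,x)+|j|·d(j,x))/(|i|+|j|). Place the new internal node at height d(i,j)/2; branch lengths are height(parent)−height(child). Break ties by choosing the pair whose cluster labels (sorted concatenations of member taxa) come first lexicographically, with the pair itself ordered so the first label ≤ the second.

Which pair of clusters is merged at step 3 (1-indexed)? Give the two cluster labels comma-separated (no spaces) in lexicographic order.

E,H

1. join S+Y (d=1) ⇒ SY; edges |S|=1/2, |Y|=1/2
  updated: d(A,SY)=31/2, d(E,SY)=23/2, d(H,SY)=25/2, d(SY,Z)=3
2. join SY+Z (d=3) ⇒ SYZ; edges |SY|=1, |Z|=3/2
  updated: d(A,SYZ)=13, d(E,SYZ)=10, d(H,SYZ)=15
3. join E+H (d=7) ⇒ EH; edges |E|=7/2, |H|=7/2
  updated: d(A,EH)=27/2, d(EH,SYZ)=25/2
4. join EH+SYZ (d=25/2) ⇒ EHSYZ; edges |EH|=11/4, |SYZ|=19/4
  updated: d(A,EHSYZ)=66/5
5. join A+EHSYZ (d=66/5) ⇒ AEHSYZ; edges |A|=33/5, |EHSYZ|=7/20
final tree: (A:33/5,((E:7/2,H:7/2):11/4,((S:1/2,Y:1/2):1,Z:3/2):19/4):7/20)
total length: 499/20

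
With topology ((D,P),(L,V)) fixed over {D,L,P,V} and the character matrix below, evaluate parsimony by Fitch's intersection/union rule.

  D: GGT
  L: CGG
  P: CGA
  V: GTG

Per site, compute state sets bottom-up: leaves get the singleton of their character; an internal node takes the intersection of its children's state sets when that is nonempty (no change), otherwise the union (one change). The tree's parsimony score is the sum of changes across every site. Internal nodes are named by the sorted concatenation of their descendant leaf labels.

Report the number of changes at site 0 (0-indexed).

2

DP@0: {G} ∪ {C} = {C,G} (union, +1)
LV@0: {C} ∪ {G} = {C,G} (union, +1)
DLPV@0: {C,G} ∩ {C,G} = {C,G} (intersection, +0)
DP@1: {G} ∩ {G} = {G} (intersection, +0)
LV@1: {G} ∪ {T} = {G,T} (union, +1)
DLPV@1: {G} ∩ {G,T} = {G} (intersection, +0)
DP@2: {T} ∪ {A} = {A,T} (union, +1)
LV@2: {G} ∩ {G} = {G} (intersection, +0)
DLPV@2: {A,T} ∪ {G} = {A,G,T} (union, +1)
per-site changes: [2, 1, 2]; total = 5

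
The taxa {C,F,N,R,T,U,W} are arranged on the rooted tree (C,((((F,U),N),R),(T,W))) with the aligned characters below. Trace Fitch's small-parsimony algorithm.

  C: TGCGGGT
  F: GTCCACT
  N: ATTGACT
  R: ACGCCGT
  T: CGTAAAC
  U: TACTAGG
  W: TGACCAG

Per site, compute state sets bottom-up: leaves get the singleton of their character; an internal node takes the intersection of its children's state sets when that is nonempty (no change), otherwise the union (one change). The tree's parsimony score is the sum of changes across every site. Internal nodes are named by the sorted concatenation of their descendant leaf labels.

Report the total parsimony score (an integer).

FU@0: {G} ∪ {T} = {G,T} (union, +1)
FNU@0: {G,T} ∪ {A} = {A,G,T} (union, +1)
FNRU@0: {A,G,T} ∩ {A} = {A} (intersection, +0)
TW@0: {C} ∪ {T} = {C,T} (union, +1)
FNRTUW@0: {A} ∪ {C,T} = {A,C,T} (union, +1)
CFNRTUW@0: {T} ∩ {A,C,T} = {T} (intersection, +0)
FU@1: {T} ∪ {A} = {A,T} (union, +1)
FNU@1: {A,T} ∩ {T} = {T} (intersection, +0)
FNRU@1: {T} ∪ {C} = {C,T} (union, +1)
TW@1: {G} ∩ {G} = {G} (intersection, +0)
FNRTUW@1: {C,T} ∪ {G} = {C,G,T} (union, +1)
CFNRTUW@1: {G} ∩ {C,G,T} = {G} (intersection, +0)
FU@2: {C} ∩ {C} = {C} (intersection, +0)
FNU@2: {C} ∪ {T} = {C,T} (union, +1)
FNRU@2: {C,T} ∪ {G} = {C,G,T} (union, +1)
TW@2: {T} ∪ {A} = {A,T} (union, +1)
FNRTUW@2: {C,G,T} ∩ {A,T} = {T} (intersection, +0)
CFNRTUW@2: {C} ∪ {T} = {C,T} (union, +1)
FU@3: {C} ∪ {T} = {C,T} (union, +1)
FNU@3: {C,T} ∪ {G} = {C,G,T} (union, +1)
FNRU@3: {C,G,T} ∩ {C} = {C} (intersection, +0)
TW@3: {A} ∪ {C} = {A,C} (union, +1)
FNRTUW@3: {C} ∩ {A,C} = {C} (intersection, +0)
CFNRTUW@3: {G} ∪ {C} = {C,G} (union, +1)
FU@4: {A} ∩ {A} = {A} (intersection, +0)
FNU@4: {A} ∩ {A} = {A} (intersection, +0)
FNRU@4: {A} ∪ {C} = {A,C} (union, +1)
TW@4: {A} ∪ {C} = {A,C} (union, +1)
FNRTUW@4: {A,C} ∩ {A,C} = {A,C} (intersection, +0)
CFNRTUW@4: {G} ∪ {A,C} = {A,C,G} (union, +1)
FU@5: {C} ∪ {G} = {C,G} (union, +1)
FNU@5: {C,G} ∩ {C} = {C} (intersection, +0)
FNRU@5: {C} ∪ {G} = {C,G} (union, +1)
TW@5: {A} ∩ {A} = {A} (intersection, +0)
FNRTUW@5: {C,G} ∪ {A} = {A,C,G} (union, +1)
CFNRTUW@5: {G} ∩ {A,C,G} = {G} (intersection, +0)
FU@6: {T} ∪ {G} = {G,T} (union, +1)
FNU@6: {G,T} ∩ {T} = {T} (intersection, +0)
FNRU@6: {T} ∩ {T} = {T} (intersection, +0)
TW@6: {C} ∪ {G} = {C,G} (union, +1)
FNRTUW@6: {T} ∪ {C,G} = {C,G,T} (union, +1)
CFNRTUW@6: {T} ∩ {C,G,T} = {T} (intersection, +0)
per-site changes: [4, 3, 4, 4, 3, 3, 3]; total = 24

24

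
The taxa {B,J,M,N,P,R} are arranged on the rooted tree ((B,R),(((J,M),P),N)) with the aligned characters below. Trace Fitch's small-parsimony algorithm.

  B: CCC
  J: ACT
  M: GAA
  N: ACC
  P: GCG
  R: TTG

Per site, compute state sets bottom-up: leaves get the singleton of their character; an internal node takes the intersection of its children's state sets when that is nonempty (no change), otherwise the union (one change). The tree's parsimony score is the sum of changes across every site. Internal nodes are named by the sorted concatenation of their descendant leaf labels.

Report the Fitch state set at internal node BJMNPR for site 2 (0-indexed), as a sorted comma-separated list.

C,G

BR@0: {C} ∪ {T} = {C,T} (union, +1)
JM@0: {A} ∪ {G} = {A,G} (union, +1)
JMP@0: {A,G} ∩ {G} = {G} (intersection, +0)
JMNP@0: {G} ∪ {A} = {A,G} (union, +1)
BJMNPR@0: {C,T} ∪ {A,G} = {A,C,G,T} (union, +1)
BR@1: {C} ∪ {T} = {C,T} (union, +1)
JM@1: {C} ∪ {A} = {A,C} (union, +1)
JMP@1: {A,C} ∩ {C} = {C} (intersection, +0)
JMNP@1: {C} ∩ {C} = {C} (intersection, +0)
BJMNPR@1: {C,T} ∩ {C} = {C} (intersection, +0)
BR@2: {C} ∪ {G} = {C,G} (union, +1)
JM@2: {T} ∪ {A} = {A,T} (union, +1)
JMP@2: {A,T} ∪ {G} = {A,G,T} (union, +1)
JMNP@2: {A,G,T} ∪ {C} = {A,C,G,T} (union, +1)
BJMNPR@2: {C,G} ∩ {A,C,G,T} = {C,G} (intersection, +0)
per-site changes: [4, 2, 4]; total = 10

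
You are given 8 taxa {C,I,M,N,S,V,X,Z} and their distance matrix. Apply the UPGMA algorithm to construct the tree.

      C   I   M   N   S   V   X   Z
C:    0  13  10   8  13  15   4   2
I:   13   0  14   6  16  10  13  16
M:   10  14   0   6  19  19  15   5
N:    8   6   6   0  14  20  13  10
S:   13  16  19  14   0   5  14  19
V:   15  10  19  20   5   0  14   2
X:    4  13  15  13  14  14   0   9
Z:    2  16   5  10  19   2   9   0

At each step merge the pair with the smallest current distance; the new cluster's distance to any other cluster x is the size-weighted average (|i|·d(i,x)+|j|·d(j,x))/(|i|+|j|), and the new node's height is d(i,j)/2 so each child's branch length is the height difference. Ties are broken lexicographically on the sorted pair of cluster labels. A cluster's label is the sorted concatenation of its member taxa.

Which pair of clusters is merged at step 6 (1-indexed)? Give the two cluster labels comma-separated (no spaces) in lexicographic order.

CMXZ,IN

iteration 1: select C,Z (d=2); attach at lengths (1, 1); label the merged cluster CZ
  updated: d(CZ,I)=29/2, d(CZ,M)=15/2, d(CZ,N)=9, d(CZ,S)=16, d(CZ,V)=17/2, d(CZ,X)=13/2
iteration 2: select S,V (d=5); attach at lengths (5/2, 5/2); label the merged cluster SV
  updated: d(CZ,SV)=49/4, d(I,SV)=13, d(M,SV)=19, d(N,SV)=17, d(SV,X)=14
iteration 3: select I,N (d=6); attach at lengths (3, 3); label the merged cluster IN
  updated: d(CZ,IN)=47/4, d(IN,M)=10, d(IN,SV)=15, d(IN,X)=13
iteration 4: select CZ,X (d=13/2); attach at lengths (9/4, 13/4); label the merged cluster CXZ
  updated: d(CXZ,IN)=73/6, d(CXZ,M)=10, d(CXZ,SV)=77/6
iteration 5: select CXZ,M (d=10); attach at lengths (7/4, 5); label the merged cluster CMXZ
  updated: d(CMXZ,IN)=93/8, d(CMXZ,SV)=115/8
iteration 6: select CMXZ,IN (d=93/8); attach at lengths (13/16, 45/16); label the merged cluster CIMNXZ
  updated: d(CIMNXZ,SV)=175/12
iteration 7: select CIMNXZ,SV (d=175/12); attach at lengths (71/48, 115/24); label the merged cluster CIMNSVXZ
final tree: (((((C:1,Z:1):9/4,X:13/4):7/4,M:5):13/16,(I:3,N:3):45/16):71/48,(S:5/2,V:5/2):115/24)
total length: 1687/48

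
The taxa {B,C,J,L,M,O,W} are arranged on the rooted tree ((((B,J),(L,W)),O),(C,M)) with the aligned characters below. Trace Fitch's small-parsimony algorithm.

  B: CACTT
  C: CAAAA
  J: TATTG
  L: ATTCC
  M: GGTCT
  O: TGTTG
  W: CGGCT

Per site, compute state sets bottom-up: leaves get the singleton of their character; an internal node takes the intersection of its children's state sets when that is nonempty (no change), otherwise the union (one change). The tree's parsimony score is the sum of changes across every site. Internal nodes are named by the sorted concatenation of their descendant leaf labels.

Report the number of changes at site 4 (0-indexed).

BJ@0: {C} ∪ {T} = {C,T} (union, +1)
LW@0: {A} ∪ {C} = {A,C} (union, +1)
BJLW@0: {C,T} ∩ {A,C} = {C} (intersection, +0)
BJLOW@0: {C} ∪ {T} = {C,T} (union, +1)
CM@0: {C} ∪ {G} = {C,G} (union, +1)
BCJLMOW@0: {C,T} ∩ {C,G} = {C} (intersection, +0)
BJ@1: {A} ∩ {A} = {A} (intersection, +0)
LW@1: {T} ∪ {G} = {G,T} (union, +1)
BJLW@1: {A} ∪ {G,T} = {A,G,T} (union, +1)
BJLOW@1: {A,G,T} ∩ {G} = {G} (intersection, +0)
CM@1: {A} ∪ {G} = {A,G} (union, +1)
BCJLMOW@1: {G} ∩ {A,G} = {G} (intersection, +0)
BJ@2: {C} ∪ {T} = {C,T} (union, +1)
LW@2: {T} ∪ {G} = {G,T} (union, +1)
BJLW@2: {C,T} ∩ {G,T} = {T} (intersection, +0)
BJLOW@2: {T} ∩ {T} = {T} (intersection, +0)
CM@2: {A} ∪ {T} = {A,T} (union, +1)
BCJLMOW@2: {T} ∩ {A,T} = {T} (intersection, +0)
BJ@3: {T} ∩ {T} = {T} (intersection, +0)
LW@3: {C} ∩ {C} = {C} (intersection, +0)
BJLW@3: {T} ∪ {C} = {C,T} (union, +1)
BJLOW@3: {C,T} ∩ {T} = {T} (intersection, +0)
CM@3: {A} ∪ {C} = {A,C} (union, +1)
BCJLMOW@3: {T} ∪ {A,C} = {A,C,T} (union, +1)
BJ@4: {T} ∪ {G} = {G,T} (union, +1)
LW@4: {C} ∪ {T} = {C,T} (union, +1)
BJLW@4: {G,T} ∩ {C,T} = {T} (intersection, +0)
BJLOW@4: {T} ∪ {G} = {G,T} (union, +1)
CM@4: {A} ∪ {T} = {A,T} (union, +1)
BCJLMOW@4: {G,T} ∩ {A,T} = {T} (intersection, +0)
per-site changes: [4, 3, 3, 3, 4]; total = 17

4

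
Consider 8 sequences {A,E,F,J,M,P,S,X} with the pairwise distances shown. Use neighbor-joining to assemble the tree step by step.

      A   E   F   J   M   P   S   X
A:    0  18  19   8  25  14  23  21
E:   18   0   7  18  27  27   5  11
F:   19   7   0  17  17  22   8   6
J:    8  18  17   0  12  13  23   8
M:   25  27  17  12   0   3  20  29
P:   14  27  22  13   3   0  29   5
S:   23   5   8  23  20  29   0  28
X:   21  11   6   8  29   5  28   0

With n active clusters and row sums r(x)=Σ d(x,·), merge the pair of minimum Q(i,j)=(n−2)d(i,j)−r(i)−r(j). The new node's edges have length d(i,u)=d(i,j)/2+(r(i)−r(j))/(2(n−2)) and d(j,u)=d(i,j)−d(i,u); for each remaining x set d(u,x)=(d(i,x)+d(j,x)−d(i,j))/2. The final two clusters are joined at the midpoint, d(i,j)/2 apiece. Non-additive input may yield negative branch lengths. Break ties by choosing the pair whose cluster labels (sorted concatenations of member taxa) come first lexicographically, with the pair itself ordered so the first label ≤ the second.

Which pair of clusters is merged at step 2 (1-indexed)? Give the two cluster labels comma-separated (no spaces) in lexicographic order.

step 1: merge (M,P) at d=3, Q=-228; branch lengths M→19/6, P→-1/6; new cluster MP
  updated: d(A,MP)=18, d(E,MP)=51/2, d(F,MP)=18, d(J,MP)=11, d(MP,S)=23, d(MP,X)=31/2
step 2: merge (E,S) at d=5, Q=-339/2; branch lengths E→-1/20, S→101/20; new cluster ES
  updated: d(A,ES)=18, d(ES,F)=5, d(ES,J)=18, d(ES,MP)=87/4, d(ES,X)=17
step 3: merge (ES,F) at d=5, Q=-499/4; branch lengths ES→139/32, F→21/32; new cluster EFS
  updated: d(A,EFS)=16, d(EFS,J)=15, d(EFS,MP)=139/8, d(EFS,X)=9
step 4: merge (EFS,X) at d=9, Q=-671/8; branch lengths EFS→247/48, X→185/48; new cluster EFSX
  updated: d(A,EFSX)=14, d(EFSX,J)=7, d(EFSX,MP)=191/16
step 5: merge (A,J) at d=8, Q=-50; branch lengths A→15/2, J→1/2; new cluster AJ
  updated: d(AJ,EFSX)=13/2, d(AJ,MP)=21/2
step 6: merge (AJ,EFSX) at d=13/2, Q=-463/16; branch lengths AJ→81/32, EFSX→127/32; new cluster AEFJSX
  updated: d(AEFJSX,MP)=255/32
step 7: merge (AEFJSX,MP) at d=255/32; branch lengths AEFJSX→255/64, MP→255/64; new cluster AEFJMPSX
final tree: (((A:15/2,J:1/2):81/32,(((E:-1/20,S:101/20):139/32,F:21/32):247/48,X:185/48):127/32):255/64,(M:19/6,P:-1/6):255/64)
total length: 1423/32

E,S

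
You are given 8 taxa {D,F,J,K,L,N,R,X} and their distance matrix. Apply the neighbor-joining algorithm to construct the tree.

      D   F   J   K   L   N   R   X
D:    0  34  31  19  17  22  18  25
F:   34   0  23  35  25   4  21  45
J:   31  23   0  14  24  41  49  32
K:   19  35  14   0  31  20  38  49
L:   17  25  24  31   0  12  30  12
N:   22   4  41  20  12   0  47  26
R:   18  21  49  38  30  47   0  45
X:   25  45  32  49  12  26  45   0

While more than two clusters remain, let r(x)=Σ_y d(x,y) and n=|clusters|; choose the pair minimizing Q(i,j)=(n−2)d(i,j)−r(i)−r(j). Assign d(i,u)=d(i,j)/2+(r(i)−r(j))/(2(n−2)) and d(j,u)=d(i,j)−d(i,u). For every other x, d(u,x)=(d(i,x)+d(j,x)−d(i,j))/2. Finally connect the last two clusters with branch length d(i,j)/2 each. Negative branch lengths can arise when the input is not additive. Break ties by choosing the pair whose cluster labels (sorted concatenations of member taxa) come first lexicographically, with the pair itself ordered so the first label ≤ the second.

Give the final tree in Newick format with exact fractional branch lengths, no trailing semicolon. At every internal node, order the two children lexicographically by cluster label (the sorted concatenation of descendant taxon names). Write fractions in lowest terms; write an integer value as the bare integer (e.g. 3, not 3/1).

1. join J+K (d=14, Q=-336) ⇒ JK; edges |J|=23/3, |K|=19/3
  updated: d(D,JK)=18, d(F,JK)=22, d(JK,L)=41/2, d(JK,N)=47/2, d(JK,R)=73/2, d(JK,X)=67/2
2. join F+N (d=4, Q=-531/2) ⇒ FN; edges |F|=73/20, |N|=7/20
  updated: d(D,FN)=26, d(FN,JK)=83/4, d(FN,L)=33/2, d(FN,R)=32, d(FN,X)=67/2
3. join L+X (d=12, Q=-197) ⇒ LX; edges |L|=-5/8, |X|=101/8
  updated: d(D,LX)=15, d(FN,LX)=19, d(JK,LX)=21, d(LX,R)=63/2
4. join D+R (d=18, Q=-141) ⇒ DR; edges |D|=13/6, |R|=95/6
  updated: d(DR,FN)=20, d(DR,JK)=73/4, d(DR,LX)=57/4
5. join DR+LX (d=57/4, Q=-313/4) ⇒ DLRX; edges |DR|=107/16, |LX|=121/16
  updated: d(DLRX,FN)=99/8, d(DLRX,JK)=25/2
6. join DLRX+FN (d=99/8, Q=-365/8) ⇒ DFLNRX; edges |DLRX|=33/16, |FN|=165/16
  updated: d(DFLNRX,JK)=167/16
7. join DFLNRX+JK (d=167/16) ⇒ DFJKLNRX; edges |DFLNRX|=167/32, |JK|=167/32
final tree: ((((D:13/6,R:95/6):107/16,(L:-5/8,X:101/8):121/16):33/16,(F:73/20,N:7/20):165/16):167/32,(J:23/3,K:19/3):167/32)
total length: 1361/16

((((D:13/6,R:95/6):107/16,(L:-5/8,X:101/8):121/16):33/16,(F:73/20,N:7/20):165/16):167/32,(J:23/3,K:19/3):167/32)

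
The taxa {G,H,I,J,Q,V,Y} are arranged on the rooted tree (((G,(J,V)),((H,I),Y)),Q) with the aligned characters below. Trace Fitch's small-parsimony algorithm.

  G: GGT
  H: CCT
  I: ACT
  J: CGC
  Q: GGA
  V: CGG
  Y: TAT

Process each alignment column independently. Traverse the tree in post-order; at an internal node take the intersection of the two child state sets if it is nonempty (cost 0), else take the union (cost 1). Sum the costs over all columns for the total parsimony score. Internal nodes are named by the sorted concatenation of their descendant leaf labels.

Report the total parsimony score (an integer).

[col 0] JV: children J:{C}, V:{C} ∩→ {C}; cost 0
[col 0] GJV: children G:{G}, JV:{C} ∪→ {C,G}; cost 1
[col 0] HI: children H:{C}, I:{A} ∪→ {A,C}; cost 1
[col 0] HIY: children HI:{A,C}, Y:{T} ∪→ {A,C,T}; cost 1
[col 0] GHIJVY: children GJV:{C,G}, HIY:{A,C,T} ∩→ {C}; cost 0
[col 0] GHIJQVY: children GHIJVY:{C}, Q:{G} ∪→ {C,G}; cost 1
[col 1] JV: children J:{G}, V:{G} ∩→ {G}; cost 0
[col 1] GJV: children G:{G}, JV:{G} ∩→ {G}; cost 0
[col 1] HI: children H:{C}, I:{C} ∩→ {C}; cost 0
[col 1] HIY: children HI:{C}, Y:{A} ∪→ {A,C}; cost 1
[col 1] GHIJVY: children GJV:{G}, HIY:{A,C} ∪→ {A,C,G}; cost 1
[col 1] GHIJQVY: children GHIJVY:{A,C,G}, Q:{G} ∩→ {G}; cost 0
[col 2] JV: children J:{C}, V:{G} ∪→ {C,G}; cost 1
[col 2] GJV: children G:{T}, JV:{C,G} ∪→ {C,G,T}; cost 1
[col 2] HI: children H:{T}, I:{T} ∩→ {T}; cost 0
[col 2] HIY: children HI:{T}, Y:{T} ∩→ {T}; cost 0
[col 2] GHIJVY: children GJV:{C,G,T}, HIY:{T} ∩→ {T}; cost 0
[col 2] GHIJQVY: children GHIJVY:{T}, Q:{A} ∪→ {A,T}; cost 1
per-site changes: [4, 2, 3]; total = 9

9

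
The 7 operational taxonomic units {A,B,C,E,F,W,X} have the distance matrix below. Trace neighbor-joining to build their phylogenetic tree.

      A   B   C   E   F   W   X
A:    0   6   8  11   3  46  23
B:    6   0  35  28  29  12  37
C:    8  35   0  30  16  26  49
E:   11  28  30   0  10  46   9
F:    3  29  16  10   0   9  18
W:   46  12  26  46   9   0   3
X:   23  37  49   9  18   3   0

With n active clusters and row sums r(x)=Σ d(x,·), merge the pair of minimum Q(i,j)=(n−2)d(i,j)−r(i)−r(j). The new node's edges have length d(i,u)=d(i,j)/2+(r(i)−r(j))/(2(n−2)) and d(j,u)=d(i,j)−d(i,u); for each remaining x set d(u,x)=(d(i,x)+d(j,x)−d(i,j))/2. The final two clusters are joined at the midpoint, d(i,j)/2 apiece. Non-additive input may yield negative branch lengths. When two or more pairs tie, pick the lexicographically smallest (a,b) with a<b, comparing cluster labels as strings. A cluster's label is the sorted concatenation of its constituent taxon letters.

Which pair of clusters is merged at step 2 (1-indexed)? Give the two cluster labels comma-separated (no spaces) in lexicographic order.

B,WX

step 1: merge (W,X) at d=3, Q=-266; branch lengths W→9/5, X→6/5; new cluster WX
  updated: d(A,WX)=33, d(B,WX)=23, d(C,WX)=36, d(E,WX)=26, d(F,WX)=12
step 2: merge (B,WX) at d=23, Q=-159; branch lengths B→83/8, WX→101/8; new cluster BWX
  updated: d(A,BWX)=8, d(BWX,C)=24, d(BWX,E)=31/2, d(BWX,F)=9
step 3: merge (A,C) at d=8, Q=-84; branch lengths A→-4, C→12; new cluster AC
  updated: d(AC,BWX)=12, d(AC,E)=33/2, d(AC,F)=11/2
step 4: merge (AC,F) at d=11/2, Q=-95/2; branch lengths AC→41/8, F→3/8; new cluster ACF
  updated: d(ACF,BWX)=31/4, d(ACF,E)=21/2
step 5: merge (ACF,BWX) at d=31/4, Q=-135/4; branch lengths ACF→11/8, BWX→51/8; new cluster ABCFWX
  updated: d(ABCFWX,E)=73/8
step 6: merge (ABCFWX,E) at d=73/8; branch lengths ABCFWX→73/16, E→73/16; new cluster ABCEFWX
final tree: ((((A:-4,C:12):41/8,F:3/8):11/8,(B:83/8,(W:9/5,X:6/5):101/8):51/8):73/16,E:73/16)
total length: 451/8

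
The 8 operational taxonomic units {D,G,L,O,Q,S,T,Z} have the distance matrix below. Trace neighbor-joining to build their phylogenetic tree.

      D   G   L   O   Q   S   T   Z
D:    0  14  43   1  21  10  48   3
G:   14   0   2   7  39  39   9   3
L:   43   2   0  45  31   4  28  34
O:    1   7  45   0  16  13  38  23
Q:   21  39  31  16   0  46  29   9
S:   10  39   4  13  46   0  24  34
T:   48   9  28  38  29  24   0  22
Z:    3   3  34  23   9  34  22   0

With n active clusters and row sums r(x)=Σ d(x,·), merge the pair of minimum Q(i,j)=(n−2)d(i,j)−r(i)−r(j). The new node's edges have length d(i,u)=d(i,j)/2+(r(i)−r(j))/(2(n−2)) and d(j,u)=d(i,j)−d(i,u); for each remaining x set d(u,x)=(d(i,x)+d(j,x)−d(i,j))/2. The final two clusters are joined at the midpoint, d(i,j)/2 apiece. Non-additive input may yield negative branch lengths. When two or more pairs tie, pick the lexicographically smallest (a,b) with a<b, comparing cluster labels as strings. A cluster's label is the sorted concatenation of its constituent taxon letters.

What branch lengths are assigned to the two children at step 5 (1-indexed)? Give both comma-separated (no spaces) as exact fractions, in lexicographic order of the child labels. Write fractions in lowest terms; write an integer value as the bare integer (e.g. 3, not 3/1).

9,105/8

1. join L+S (d=4, Q=-333) ⇒ LS; edges |L|=41/12, |S|=7/12
  updated: d(D,LS)=49/2, d(G,LS)=37/2, d(LS,O)=27, d(LS,Q)=73/2, d(LS,T)=24, d(LS,Z)=32
2. join D+O (d=1, Q=-437/2) ⇒ DO; edges |D|=9/20, |O|=11/20
  updated: d(DO,G)=10, d(DO,LS)=101/4, d(DO,Q)=18, d(DO,T)=85/2, d(DO,Z)=25/2
3. join Q+Z (d=9, Q=-174) ⇒ QZ; edges |Q|=89/8, |Z|=-17/8
  updated: d(DO,QZ)=43/4, d(G,QZ)=33/2, d(LS,QZ)=119/4, d(QZ,T)=21
4. join DO+QZ (d=43/4, Q=-537/4) ⇒ DOQZ; edges |DO|=57/8, |QZ|=29/8
  updated: d(DOQZ,G)=63/8, d(DOQZ,LS)=177/8, d(DOQZ,T)=211/8
5. join DOQZ+LS (d=177/8, Q=-307/4) ⇒ DLOQSZ; edges |DOQZ|=9, |LS|=105/8
  updated: d(DLOQSZ,G)=17/8, d(DLOQSZ,T)=113/8
6. join DLOQSZ+G (d=17/8, Q=-101/4) ⇒ DGLOQSZ; edges |DLOQSZ|=29/8, |G|=-3/2
  updated: d(DGLOQSZ,T)=21/2
7. join DGLOQSZ+T (d=21/2) ⇒ DGLOQSTZ; edges |DGLOQSZ|=21/4, |T|=21/4
final tree: (((((D:9/20,O:11/20):57/8,(Q:89/8,Z:-17/8):29/8):9,(L:41/12,S:7/12):105/8):29/8,G:-3/2):21/4,T:21/4)
total length: 119/2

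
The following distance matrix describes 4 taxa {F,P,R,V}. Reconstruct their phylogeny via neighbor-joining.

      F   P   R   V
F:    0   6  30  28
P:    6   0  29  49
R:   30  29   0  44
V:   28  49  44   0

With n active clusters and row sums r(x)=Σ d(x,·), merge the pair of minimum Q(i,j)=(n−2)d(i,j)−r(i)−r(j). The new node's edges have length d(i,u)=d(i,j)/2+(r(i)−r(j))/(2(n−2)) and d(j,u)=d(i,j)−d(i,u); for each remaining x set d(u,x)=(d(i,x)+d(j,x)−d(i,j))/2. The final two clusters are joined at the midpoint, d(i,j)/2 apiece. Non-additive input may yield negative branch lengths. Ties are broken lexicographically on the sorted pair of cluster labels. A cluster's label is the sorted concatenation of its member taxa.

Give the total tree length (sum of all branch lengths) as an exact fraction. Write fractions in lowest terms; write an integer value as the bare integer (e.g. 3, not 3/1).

step 1: merge (F,P) at d=6, Q=-136; branch lengths F→-2, P→8; new cluster FP
  updated: d(FP,R)=53/2, d(FP,V)=71/2
step 2: merge (FP,R) at d=53/2, Q=-106; branch lengths FP→9, R→35/2; new cluster FPR
  updated: d(FPR,V)=53/2
step 3: merge (FPR,V) at d=53/2; branch lengths FPR→53/4, V→53/4; new cluster FPRV
final tree: (((F:-2,P:8):9,R:35/2):53/4,V:53/4)
total length: 59

59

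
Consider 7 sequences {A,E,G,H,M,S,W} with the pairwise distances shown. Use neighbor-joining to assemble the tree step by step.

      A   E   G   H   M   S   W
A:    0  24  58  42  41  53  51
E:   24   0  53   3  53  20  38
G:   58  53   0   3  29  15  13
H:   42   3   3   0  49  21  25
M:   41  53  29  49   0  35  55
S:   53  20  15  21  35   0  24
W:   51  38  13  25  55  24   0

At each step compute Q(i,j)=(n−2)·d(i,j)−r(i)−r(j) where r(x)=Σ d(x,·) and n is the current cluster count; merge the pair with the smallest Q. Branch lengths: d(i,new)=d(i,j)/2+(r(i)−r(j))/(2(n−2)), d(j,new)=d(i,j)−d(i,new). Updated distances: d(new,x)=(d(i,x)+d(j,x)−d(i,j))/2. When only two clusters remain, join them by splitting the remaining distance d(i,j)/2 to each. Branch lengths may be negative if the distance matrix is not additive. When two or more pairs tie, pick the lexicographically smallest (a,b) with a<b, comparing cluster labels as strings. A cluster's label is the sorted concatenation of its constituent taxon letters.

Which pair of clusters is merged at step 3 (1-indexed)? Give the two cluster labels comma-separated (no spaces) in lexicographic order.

iteration 1: select A,E (d=24, Q=-340); attach at lengths (99/5, 21/5); label the merged cluster AE
  updated: d(AE,G)=87/2, d(AE,H)=21/2, d(AE,M)=35, d(AE,S)=49/2, d(AE,W)=65/2
iteration 2: select AE,H (d=21/2, Q=-425/2); attach at lengths (159/16, 9/16); label the merged cluster AEH
  updated: d(AEH,G)=18, d(AEH,M)=147/4, d(AEH,S)=35/2, d(AEH,W)=47/2
iteration 3: select G,W (d=13, Q=-303/2); attach at lengths (-1/4, 53/4); label the merged cluster GW
  updated: d(AEH,GW)=57/4, d(GW,M)=71/2, d(GW,S)=13
iteration 4: select AEH,GW (d=57/4, Q=-411/4); attach at lengths (137/16, 91/16); label the merged cluster AEGHW
  updated: d(AEGHW,M)=29, d(AEGHW,S)=65/8
iteration 5: select AEGHW,M (d=29, Q=-577/8); attach at lengths (17/16, 447/16); label the merged cluster AEGHMW
  updated: d(AEGHMW,S)=113/16
iteration 6: select AEGHMW,S (d=113/16); attach at lengths (113/32, 113/32); label the merged cluster AEGHMSW
final tree: (((((A:99/5,E:21/5):159/16,H:9/16):137/16,(G:-1/4,W:53/4):91/16):17/16,M:447/16):113/32,S:113/32)
total length: 1565/16

G,W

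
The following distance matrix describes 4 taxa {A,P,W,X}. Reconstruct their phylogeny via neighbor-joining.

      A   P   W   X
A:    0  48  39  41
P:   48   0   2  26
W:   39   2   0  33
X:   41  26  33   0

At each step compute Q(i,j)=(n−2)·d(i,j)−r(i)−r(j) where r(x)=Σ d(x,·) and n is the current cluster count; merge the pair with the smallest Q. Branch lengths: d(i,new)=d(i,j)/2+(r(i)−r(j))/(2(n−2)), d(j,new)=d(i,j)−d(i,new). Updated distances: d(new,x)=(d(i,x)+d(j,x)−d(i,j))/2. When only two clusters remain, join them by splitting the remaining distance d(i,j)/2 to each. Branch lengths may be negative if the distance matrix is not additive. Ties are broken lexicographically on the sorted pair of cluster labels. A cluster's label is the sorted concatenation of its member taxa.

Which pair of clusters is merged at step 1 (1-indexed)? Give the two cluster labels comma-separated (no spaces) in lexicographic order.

A,X

step 1: merge (A,X) at d=41, Q=-146; branch lengths A→55/2, X→27/2; new cluster AX
  updated: d(AX,P)=33/2, d(AX,W)=31/2
step 2: merge (AX,P) at d=33/2, Q=-34; branch lengths AX→15, P→3/2; new cluster APX
  updated: d(APX,W)=1/2
step 3: merge (APX,W) at d=1/2; branch lengths APX→1/4, W→1/4; new cluster APWX
final tree: (((A:55/2,X:27/2):15,P:3/2):1/4,W:1/4)
total length: 58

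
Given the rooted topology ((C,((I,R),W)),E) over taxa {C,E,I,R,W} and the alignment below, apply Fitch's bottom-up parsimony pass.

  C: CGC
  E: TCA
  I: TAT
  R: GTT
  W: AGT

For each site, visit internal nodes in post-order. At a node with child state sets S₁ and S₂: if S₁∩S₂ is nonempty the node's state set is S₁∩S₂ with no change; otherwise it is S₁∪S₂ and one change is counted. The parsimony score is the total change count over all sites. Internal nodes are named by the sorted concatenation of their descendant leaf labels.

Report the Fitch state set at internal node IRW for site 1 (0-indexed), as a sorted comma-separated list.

[col 0] IR: children I:{T}, R:{G} ∪→ {G,T}; cost 1
[col 0] IRW: children IR:{G,T}, W:{A} ∪→ {A,G,T}; cost 1
[col 0] CIRW: children C:{C}, IRW:{A,G,T} ∪→ {A,C,G,T}; cost 1
[col 0] CEIRW: children CIRW:{A,C,G,T}, E:{T} ∩→ {T}; cost 0
[col 1] IR: children I:{A}, R:{T} ∪→ {A,T}; cost 1
[col 1] IRW: children IR:{A,T}, W:{G} ∪→ {A,G,T}; cost 1
[col 1] CIRW: children C:{G}, IRW:{A,G,T} ∩→ {G}; cost 0
[col 1] CEIRW: children CIRW:{G}, E:{C} ∪→ {C,G}; cost 1
[col 2] IR: children I:{T}, R:{T} ∩→ {T}; cost 0
[col 2] IRW: children IR:{T}, W:{T} ∩→ {T}; cost 0
[col 2] CIRW: children C:{C}, IRW:{T} ∪→ {C,T}; cost 1
[col 2] CEIRW: children CIRW:{C,T}, E:{A} ∪→ {A,C,T}; cost 1
per-site changes: [3, 3, 2]; total = 8

A,G,T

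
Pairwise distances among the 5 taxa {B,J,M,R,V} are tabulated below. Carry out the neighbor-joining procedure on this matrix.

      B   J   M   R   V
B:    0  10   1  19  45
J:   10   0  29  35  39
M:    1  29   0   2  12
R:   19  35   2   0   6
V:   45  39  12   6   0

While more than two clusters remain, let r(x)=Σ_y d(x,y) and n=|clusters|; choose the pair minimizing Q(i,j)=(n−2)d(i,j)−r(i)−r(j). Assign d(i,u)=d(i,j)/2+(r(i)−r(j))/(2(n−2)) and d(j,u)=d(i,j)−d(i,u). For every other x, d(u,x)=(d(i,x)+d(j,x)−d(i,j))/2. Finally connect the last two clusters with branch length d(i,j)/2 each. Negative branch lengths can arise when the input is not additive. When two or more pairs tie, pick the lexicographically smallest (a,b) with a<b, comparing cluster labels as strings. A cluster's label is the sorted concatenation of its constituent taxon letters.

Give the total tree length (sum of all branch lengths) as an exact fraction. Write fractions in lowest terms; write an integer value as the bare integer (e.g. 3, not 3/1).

1. join B+J (d=10, Q=-158) ⇒ BJ; edges |B|=-4/3, |J|=34/3
  updated: d(BJ,M)=10, d(BJ,R)=22, d(BJ,V)=37
2. join BJ+M (d=10, Q=-73) ⇒ BJM; edges |BJ|=65/4, |M|=-25/4
  updated: d(BJM,R)=7, d(BJM,V)=39/2
3. join BJM+R (d=7, Q=-65/2) ⇒ BJMR; edges |BJM|=41/4, |R|=-13/4
  updated: d(BJMR,V)=37/4
4. join BJMR+V (d=37/4) ⇒ BJMRV; edges |BJMR|=37/8, |V|=37/8
final tree: ((((B:-4/3,J:34/3):65/4,M:-25/4):41/4,R:-13/4):37/8,V:37/8)
total length: 145/4

145/4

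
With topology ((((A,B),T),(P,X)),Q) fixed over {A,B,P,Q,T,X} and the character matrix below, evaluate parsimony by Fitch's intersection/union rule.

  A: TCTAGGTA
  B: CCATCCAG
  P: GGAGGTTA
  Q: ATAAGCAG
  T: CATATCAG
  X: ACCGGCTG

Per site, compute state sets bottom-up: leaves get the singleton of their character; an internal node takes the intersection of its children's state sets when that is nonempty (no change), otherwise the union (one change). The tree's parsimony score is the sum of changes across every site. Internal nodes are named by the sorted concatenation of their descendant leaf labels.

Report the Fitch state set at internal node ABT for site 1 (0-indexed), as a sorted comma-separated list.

A,C

AB@0: {T} ∪ {C} = {C,T} (union, +1)
ABT@0: {C,T} ∩ {C} = {C} (intersection, +0)
PX@0: {G} ∪ {A} = {A,G} (union, +1)
ABPTX@0: {C} ∪ {A,G} = {A,C,G} (union, +1)
ABPQTX@0: {A,C,G} ∩ {A} = {A} (intersection, +0)
AB@1: {C} ∩ {C} = {C} (intersection, +0)
ABT@1: {C} ∪ {A} = {A,C} (union, +1)
PX@1: {G} ∪ {C} = {C,G} (union, +1)
ABPTX@1: {A,C} ∩ {C,G} = {C} (intersection, +0)
ABPQTX@1: {C} ∪ {T} = {C,T} (union, +1)
AB@2: {T} ∪ {A} = {A,T} (union, +1)
ABT@2: {A,T} ∩ {T} = {T} (intersection, +0)
PX@2: {A} ∪ {C} = {A,C} (union, +1)
ABPTX@2: {T} ∪ {A,C} = {A,C,T} (union, +1)
ABPQTX@2: {A,C,T} ∩ {A} = {A} (intersection, +0)
AB@3: {A} ∪ {T} = {A,T} (union, +1)
ABT@3: {A,T} ∩ {A} = {A} (intersection, +0)
PX@3: {G} ∩ {G} = {G} (intersection, +0)
ABPTX@3: {A} ∪ {G} = {A,G} (union, +1)
ABPQTX@3: {A,G} ∩ {A} = {A} (intersection, +0)
AB@4: {G} ∪ {C} = {C,G} (union, +1)
ABT@4: {C,G} ∪ {T} = {C,G,T} (union, +1)
PX@4: {G} ∩ {G} = {G} (intersection, +0)
ABPTX@4: {C,G,T} ∩ {G} = {G} (intersection, +0)
ABPQTX@4: {G} ∩ {G} = {G} (intersection, +0)
AB@5: {G} ∪ {C} = {C,G} (union, +1)
ABT@5: {C,G} ∩ {C} = {C} (intersection, +0)
PX@5: {T} ∪ {C} = {C,T} (union, +1)
ABPTX@5: {C} ∩ {C,T} = {C} (intersection, +0)
ABPQTX@5: {C} ∩ {C} = {C} (intersection, +0)
AB@6: {T} ∪ {A} = {A,T} (union, +1)
ABT@6: {A,T} ∩ {A} = {A} (intersection, +0)
PX@6: {T} ∩ {T} = {T} (intersection, +0)
ABPTX@6: {A} ∪ {T} = {A,T} (union, +1)
ABPQTX@6: {A,T} ∩ {A} = {A} (intersection, +0)
AB@7: {A} ∪ {G} = {A,G} (union, +1)
ABT@7: {A,G} ∩ {G} = {G} (intersection, +0)
PX@7: {A} ∪ {G} = {A,G} (union, +1)
ABPTX@7: {G} ∩ {A,G} = {G} (intersection, +0)
ABPQTX@7: {G} ∩ {G} = {G} (intersection, +0)
per-site changes: [3, 3, 3, 2, 2, 2, 2, 2]; total = 19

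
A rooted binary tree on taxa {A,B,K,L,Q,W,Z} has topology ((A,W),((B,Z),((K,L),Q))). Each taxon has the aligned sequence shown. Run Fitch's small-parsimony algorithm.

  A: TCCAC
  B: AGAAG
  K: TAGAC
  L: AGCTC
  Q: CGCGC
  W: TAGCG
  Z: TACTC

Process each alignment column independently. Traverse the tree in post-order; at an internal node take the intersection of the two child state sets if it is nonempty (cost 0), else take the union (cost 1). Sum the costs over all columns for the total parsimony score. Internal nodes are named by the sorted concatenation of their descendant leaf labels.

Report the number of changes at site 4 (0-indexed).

[col 0] AW: children A:{T}, W:{T} ∩→ {T}; cost 0
[col 0] BZ: children B:{A}, Z:{T} ∪→ {A,T}; cost 1
[col 0] KL: children K:{T}, L:{A} ∪→ {A,T}; cost 1
[col 0] KLQ: children KL:{A,T}, Q:{C} ∪→ {A,C,T}; cost 1
[col 0] BKLQZ: children BZ:{A,T}, KLQ:{A,C,T} ∩→ {A,T}; cost 0
[col 0] ABKLQWZ: children AW:{T}, BKLQZ:{A,T} ∩→ {T}; cost 0
[col 1] AW: children A:{C}, W:{A} ∪→ {A,C}; cost 1
[col 1] BZ: children B:{G}, Z:{A} ∪→ {A,G}; cost 1
[col 1] KL: children K:{A}, L:{G} ∪→ {A,G}; cost 1
[col 1] KLQ: children KL:{A,G}, Q:{G} ∩→ {G}; cost 0
[col 1] BKLQZ: children BZ:{A,G}, KLQ:{G} ∩→ {G}; cost 0
[col 1] ABKLQWZ: children AW:{A,C}, BKLQZ:{G} ∪→ {A,C,G}; cost 1
[col 2] AW: children A:{C}, W:{G} ∪→ {C,G}; cost 1
[col 2] BZ: children B:{A}, Z:{C} ∪→ {A,C}; cost 1
[col 2] KL: children K:{G}, L:{C} ∪→ {C,G}; cost 1
[col 2] KLQ: children KL:{C,G}, Q:{C} ∩→ {C}; cost 0
[col 2] BKLQZ: children BZ:{A,C}, KLQ:{C} ∩→ {C}; cost 0
[col 2] ABKLQWZ: children AW:{C,G}, BKLQZ:{C} ∩→ {C}; cost 0
[col 3] AW: children A:{A}, W:{C} ∪→ {A,C}; cost 1
[col 3] BZ: children B:{A}, Z:{T} ∪→ {A,T}; cost 1
[col 3] KL: children K:{A}, L:{T} ∪→ {A,T}; cost 1
[col 3] KLQ: children KL:{A,T}, Q:{G} ∪→ {A,G,T}; cost 1
[col 3] BKLQZ: children BZ:{A,T}, KLQ:{A,G,T} ∩→ {A,T}; cost 0
[col 3] ABKLQWZ: children AW:{A,C}, BKLQZ:{A,T} ∩→ {A}; cost 0
[col 4] AW: children A:{C}, W:{G} ∪→ {C,G}; cost 1
[col 4] BZ: children B:{G}, Z:{C} ∪→ {C,G}; cost 1
[col 4] KL: children K:{C}, L:{C} ∩→ {C}; cost 0
[col 4] KLQ: children KL:{C}, Q:{C} ∩→ {C}; cost 0
[col 4] BKLQZ: children BZ:{C,G}, KLQ:{C} ∩→ {C}; cost 0
[col 4] ABKLQWZ: children AW:{C,G}, BKLQZ:{C} ∩→ {C}; cost 0
per-site changes: [3, 4, 3, 4, 2]; total = 16

2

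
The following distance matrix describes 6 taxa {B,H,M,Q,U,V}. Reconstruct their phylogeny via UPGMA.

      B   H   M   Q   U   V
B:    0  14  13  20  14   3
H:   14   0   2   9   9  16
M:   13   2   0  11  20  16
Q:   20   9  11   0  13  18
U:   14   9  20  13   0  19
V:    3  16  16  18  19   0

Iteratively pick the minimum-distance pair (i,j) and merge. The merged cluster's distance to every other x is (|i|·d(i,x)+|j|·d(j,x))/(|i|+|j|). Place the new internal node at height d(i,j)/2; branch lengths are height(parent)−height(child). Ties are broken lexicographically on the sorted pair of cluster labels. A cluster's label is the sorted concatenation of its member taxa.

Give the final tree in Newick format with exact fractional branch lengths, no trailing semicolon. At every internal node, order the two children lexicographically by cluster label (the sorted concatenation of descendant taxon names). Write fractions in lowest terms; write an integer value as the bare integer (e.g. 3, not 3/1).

((B:3/2,V:3/2):53/8,(((H:1,M:1):4,Q:5):2,U:7):9/8)

iteration 1: select H,M (d=2); attach at lengths (1, 1); label the merged cluster HM
  updated: d(B,HM)=27/2, d(HM,Q)=10, d(HM,U)=29/2, d(HM,V)=16
iteration 2: select B,V (d=3); attach at lengths (3/2, 3/2); label the merged cluster BV
  updated: d(BV,HM)=59/4, d(BV,Q)=19, d(BV,U)=33/2
iteration 3: select HM,Q (d=10); attach at lengths (4, 5); label the merged cluster HMQ
  updated: d(BV,HMQ)=97/6, d(HMQ,U)=14
iteration 4: select HMQ,U (d=14); attach at lengths (2, 7); label the merged cluster HMQU
  updated: d(BV,HMQU)=65/4
iteration 5: select BV,HMQU (d=65/4); attach at lengths (53/8, 9/8); label the merged cluster BHMQUV
final tree: ((B:3/2,V:3/2):53/8,(((H:1,M:1):4,Q:5):2,U:7):9/8)
total length: 123/4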